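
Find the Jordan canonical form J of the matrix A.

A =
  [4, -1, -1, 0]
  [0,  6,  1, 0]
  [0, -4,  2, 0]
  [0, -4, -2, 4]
J_3(4) ⊕ J_1(4)

The characteristic polynomial is
  det(x·I − A) = x^4 - 16*x^3 + 96*x^2 - 256*x + 256 = (x - 4)^4

Eigenvalues and multiplicities (the geometric multiplicity of λ is n − rank(A − λI), which equals the number of Jordan blocks for λ):
  λ = 4: algebraic multiplicity = 4, geometric multiplicity = 2

Determining the block sizes for each eigenvalue:
  λ = 4: with am = 4 and gm = 2, the partition is not yet determined (e.g. several partitions of 4 into 2 parts exist). Let N = A − (4)·I. Computing rank(N^1) = 2, rank(N^2) = 1, rank(N^3) = 0; the number of blocks of size ≥ j is rank(N^{j−1}) − rank(N^j), giving [2, 1, 1]. So we have 1 block(s) of size 3, 1 block(s) of size 1 → block sizes [3, 1]

Assembling the blocks gives a Jordan form
J =
  [4, 1, 0, 0]
  [0, 4, 1, 0]
  [0, 0, 4, 0]
  [0, 0, 0, 4]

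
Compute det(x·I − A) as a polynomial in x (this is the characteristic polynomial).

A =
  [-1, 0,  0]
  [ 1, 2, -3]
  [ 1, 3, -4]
x^3 + 3*x^2 + 3*x + 1

Expanding det(x·I − A) (e.g. by cofactor expansion or by noting that A is similar to its Jordan form J, which has the same characteristic polynomial as A) gives
  χ_A(x) = x^3 + 3*x^2 + 3*x + 1
which factors as (x + 1)^3. The eigenvalues (with algebraic multiplicities) are λ = -1 with multiplicity 3.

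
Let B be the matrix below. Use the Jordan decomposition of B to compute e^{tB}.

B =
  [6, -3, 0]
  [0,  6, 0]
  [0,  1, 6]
e^{tB} =
  [exp(6*t), -3*t*exp(6*t), 0]
  [0, exp(6*t), 0]
  [0, t*exp(6*t), exp(6*t)]

Strategy: write B = P · J · P⁻¹ where J is a Jordan canonical form, so e^{tB} = P · e^{tJ} · P⁻¹, and e^{tJ} can be computed block-by-block.

B has Jordan form
J =
  [6, 1, 0]
  [0, 6, 0]
  [0, 0, 6]
(up to reordering of blocks).

Per-block formulas:
  For a 1×1 block at λ = 6: exp(t · [6]) = [e^(6t)].
  For a 2×2 Jordan block J_2(6): exp(t · J_2(6)) = e^(6t)·(I + t·N), where N is the 2×2 nilpotent shift.

After assembling e^{tJ} and conjugating by P, we get:

e^{tB} =
  [exp(6*t), -3*t*exp(6*t), 0]
  [0, exp(6*t), 0]
  [0, t*exp(6*t), exp(6*t)]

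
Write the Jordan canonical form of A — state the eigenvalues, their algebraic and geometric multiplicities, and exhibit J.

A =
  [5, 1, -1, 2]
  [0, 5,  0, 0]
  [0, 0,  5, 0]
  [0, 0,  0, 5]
J_2(5) ⊕ J_1(5) ⊕ J_1(5)

The characteristic polynomial is
  det(x·I − A) = x^4 - 20*x^3 + 150*x^2 - 500*x + 625 = (x - 5)^4

Eigenvalues and multiplicities (the geometric multiplicity of λ is n − rank(A − λI), which equals the number of Jordan blocks for λ):
  λ = 5: algebraic multiplicity = 4, geometric multiplicity = 3

Determining the block sizes for each eigenvalue:
  λ = 5: 3 blocks summing to 4 forces exactly one block of size 2 and the rest size 1 → block sizes [2, 1, 1]

Assembling the blocks gives a Jordan form
J =
  [5, 1, 0, 0]
  [0, 5, 0, 0]
  [0, 0, 5, 0]
  [0, 0, 0, 5]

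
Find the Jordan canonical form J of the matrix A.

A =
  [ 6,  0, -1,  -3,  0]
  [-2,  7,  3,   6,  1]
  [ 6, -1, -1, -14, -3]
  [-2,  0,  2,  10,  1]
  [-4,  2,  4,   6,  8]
J_3(6) ⊕ J_2(6)

The characteristic polynomial is
  det(x·I − A) = x^5 - 30*x^4 + 360*x^3 - 2160*x^2 + 6480*x - 7776 = (x - 6)^5

Eigenvalues and multiplicities (the geometric multiplicity of λ is n − rank(A − λI), which equals the number of Jordan blocks for λ):
  λ = 6: algebraic multiplicity = 5, geometric multiplicity = 2

Determining the block sizes for each eigenvalue:
  λ = 6: with am = 5 and gm = 2, the partition is not yet determined (e.g. several partitions of 5 into 2 parts exist). Let N = A − (6)·I. Computing rank(N^1) = 3, rank(N^2) = 1, rank(N^3) = 0; the number of blocks of size ≥ j is rank(N^{j−1}) − rank(N^j), giving [2, 2, 1]. So we have 1 block(s) of size 3, 1 block(s) of size 2 → block sizes [3, 2]

Assembling the blocks gives a Jordan form
J =
  [6, 1, 0, 0, 0]
  [0, 6, 1, 0, 0]
  [0, 0, 6, 0, 0]
  [0, 0, 0, 6, 1]
  [0, 0, 0, 0, 6]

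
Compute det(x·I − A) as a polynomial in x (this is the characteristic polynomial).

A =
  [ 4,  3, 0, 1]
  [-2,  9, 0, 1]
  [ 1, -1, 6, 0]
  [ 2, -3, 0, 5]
x^4 - 24*x^3 + 216*x^2 - 864*x + 1296

Expanding det(x·I − A) (e.g. by cofactor expansion or by noting that A is similar to its Jordan form J, which has the same characteristic polynomial as A) gives
  χ_A(x) = x^4 - 24*x^3 + 216*x^2 - 864*x + 1296
which factors as (x - 6)^4. The eigenvalues (with algebraic multiplicities) are λ = 6 with multiplicity 4.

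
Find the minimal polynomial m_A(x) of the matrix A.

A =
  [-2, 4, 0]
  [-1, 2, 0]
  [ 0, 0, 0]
x^2

The characteristic polynomial is χ_A(x) = x^3, so the eigenvalues are known. The minimal polynomial is
  m_A(x) = Π_λ (x − λ)^{k_λ}
where k_λ is the size of the *largest* Jordan block for λ (equivalently, the smallest k with (A − λI)^k v = 0 for every generalised eigenvector v of λ).

  λ = 0: largest Jordan block has size 2, contributing (x − 0)^2

So m_A(x) = x^2 = x^2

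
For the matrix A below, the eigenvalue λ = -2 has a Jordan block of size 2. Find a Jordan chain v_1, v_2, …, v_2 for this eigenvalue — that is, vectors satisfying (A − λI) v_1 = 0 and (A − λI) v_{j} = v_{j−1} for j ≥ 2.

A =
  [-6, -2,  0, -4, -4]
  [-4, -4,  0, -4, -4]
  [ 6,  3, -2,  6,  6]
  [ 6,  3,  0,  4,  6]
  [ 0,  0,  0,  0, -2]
A Jordan chain for λ = -2 of length 2:
v_1 = (-4, -4, 6, 6, 0)ᵀ
v_2 = (1, 0, 0, 0, 0)ᵀ

Let N = A − (-2)·I. We want v_2 with N^2 v_2 = 0 but N^1 v_2 ≠ 0; then v_{j-1} := N · v_j for j = 2, …, 2.

Pick v_2 = (1, 0, 0, 0, 0)ᵀ.
Then v_1 = N · v_2 = (-4, -4, 6, 6, 0)ᵀ.

Sanity check: (A − (-2)·I) v_1 = (0, 0, 0, 0, 0)ᵀ = 0. ✓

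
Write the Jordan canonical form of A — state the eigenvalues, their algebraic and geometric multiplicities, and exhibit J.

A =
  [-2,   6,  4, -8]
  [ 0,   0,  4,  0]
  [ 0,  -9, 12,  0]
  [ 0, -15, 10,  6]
J_1(-2) ⊕ J_2(6) ⊕ J_1(6)

The characteristic polynomial is
  det(x·I − A) = x^4 - 16*x^3 + 72*x^2 - 432 = (x - 6)^3*(x + 2)

Eigenvalues and multiplicities (the geometric multiplicity of λ is n − rank(A − λI), which equals the number of Jordan blocks for λ):
  λ = -2: algebraic multiplicity = 1, geometric multiplicity = 1
  λ = 6: algebraic multiplicity = 3, geometric multiplicity = 2

Determining the block sizes for each eigenvalue:
  λ = -2: one block (gm = 1), so the single block has size am = 1 → block sizes [1]
  λ = 6: 2 blocks summing to 3 forces exactly one block of size 2 and the rest size 1 → block sizes [2, 1]

Assembling the blocks gives a Jordan form
J =
  [-2, 0, 0, 0]
  [ 0, 6, 1, 0]
  [ 0, 0, 6, 0]
  [ 0, 0, 0, 6]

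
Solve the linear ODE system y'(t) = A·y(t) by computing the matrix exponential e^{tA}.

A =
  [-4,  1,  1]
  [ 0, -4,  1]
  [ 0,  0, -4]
e^{tA} =
  [exp(-4*t), t*exp(-4*t), t^2*exp(-4*t)/2 + t*exp(-4*t)]
  [0, exp(-4*t), t*exp(-4*t)]
  [0, 0, exp(-4*t)]

Strategy: write A = P · J · P⁻¹ where J is a Jordan canonical form, so e^{tA} = P · e^{tJ} · P⁻¹, and e^{tJ} can be computed block-by-block.

A has Jordan form
J =
  [-4,  1,  0]
  [ 0, -4,  1]
  [ 0,  0, -4]
(up to reordering of blocks).

Per-block formulas:
  For a 3×3 Jordan block J_3(-4): exp(t · J_3(-4)) = e^(-4t)·(I + t·N + (t^2/2)·N^2), where N is the 3×3 nilpotent shift.

After assembling e^{tJ} and conjugating by P, we get:

e^{tA} =
  [exp(-4*t), t*exp(-4*t), t^2*exp(-4*t)/2 + t*exp(-4*t)]
  [0, exp(-4*t), t*exp(-4*t)]
  [0, 0, exp(-4*t)]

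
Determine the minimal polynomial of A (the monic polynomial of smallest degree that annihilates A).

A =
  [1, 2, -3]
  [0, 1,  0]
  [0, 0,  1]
x^2 - 2*x + 1

The characteristic polynomial is χ_A(x) = (x - 1)^3, so the eigenvalues are known. The minimal polynomial is
  m_A(x) = Π_λ (x − λ)^{k_λ}
where k_λ is the size of the *largest* Jordan block for λ (equivalently, the smallest k with (A − λI)^k v = 0 for every generalised eigenvector v of λ).

  λ = 1: largest Jordan block has size 2, contributing (x − 1)^2

So m_A(x) = (x - 1)^2 = x^2 - 2*x + 1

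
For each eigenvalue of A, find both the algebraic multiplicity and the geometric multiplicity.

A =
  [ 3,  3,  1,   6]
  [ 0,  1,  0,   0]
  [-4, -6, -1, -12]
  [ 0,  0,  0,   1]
λ = 1: alg = 4, geom = 3

Step 1 — factor the characteristic polynomial to read off the algebraic multiplicities:
  χ_A(x) = (x - 1)^4

Step 2 — compute geometric multiplicities via the rank-nullity identity g(λ) = n − rank(A − λI):
  rank(A − (1)·I) = 1, so dim ker(A − (1)·I) = n − 1 = 3

Summary:
  λ = 1: algebraic multiplicity = 4, geometric multiplicity = 3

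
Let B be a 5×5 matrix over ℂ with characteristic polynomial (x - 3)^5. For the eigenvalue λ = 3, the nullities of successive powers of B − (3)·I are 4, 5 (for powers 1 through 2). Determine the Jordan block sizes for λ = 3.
Block sizes for λ = 3: [2, 1, 1, 1]

From the dimensions of kernels of powers, the number of Jordan blocks of size at least j is d_j − d_{j−1} where d_j = dim ker(N^j) (with d_0 = 0). Computing the differences gives [4, 1].
The number of blocks of size exactly k is (#blocks of size ≥ k) − (#blocks of size ≥ k + 1), so the partition is: 3 block(s) of size 1, 1 block(s) of size 2.
In nonincreasing order the block sizes are [2, 1, 1, 1].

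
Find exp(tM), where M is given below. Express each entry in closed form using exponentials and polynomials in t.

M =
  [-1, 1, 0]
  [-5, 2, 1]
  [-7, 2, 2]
e^{tM} =
  [-t^2*exp(t)/2 - 2*t*exp(t) + exp(t), -t^2*exp(t)/2 + t*exp(t), t^2*exp(t)/2]
  [-t^2*exp(t) - 5*t*exp(t), -t^2*exp(t) + t*exp(t) + exp(t), t^2*exp(t) + t*exp(t)]
  [-3*t^2*exp(t)/2 - 7*t*exp(t), -3*t^2*exp(t)/2 + 2*t*exp(t), 3*t^2*exp(t)/2 + t*exp(t) + exp(t)]

Strategy: write M = P · J · P⁻¹ where J is a Jordan canonical form, so e^{tM} = P · e^{tJ} · P⁻¹, and e^{tJ} can be computed block-by-block.

M has Jordan form
J =
  [1, 1, 0]
  [0, 1, 1]
  [0, 0, 1]
(up to reordering of blocks).

Per-block formulas:
  For a 3×3 Jordan block J_3(1): exp(t · J_3(1)) = e^(1t)·(I + t·N + (t^2/2)·N^2), where N is the 3×3 nilpotent shift.

After assembling e^{tJ} and conjugating by P, we get:

e^{tM} =
  [-t^2*exp(t)/2 - 2*t*exp(t) + exp(t), -t^2*exp(t)/2 + t*exp(t), t^2*exp(t)/2]
  [-t^2*exp(t) - 5*t*exp(t), -t^2*exp(t) + t*exp(t) + exp(t), t^2*exp(t) + t*exp(t)]
  [-3*t^2*exp(t)/2 - 7*t*exp(t), -3*t^2*exp(t)/2 + 2*t*exp(t), 3*t^2*exp(t)/2 + t*exp(t) + exp(t)]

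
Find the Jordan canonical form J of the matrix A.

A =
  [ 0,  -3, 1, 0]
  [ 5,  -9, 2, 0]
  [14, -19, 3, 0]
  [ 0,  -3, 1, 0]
J_3(-2) ⊕ J_1(0)

The characteristic polynomial is
  det(x·I − A) = x^4 + 6*x^3 + 12*x^2 + 8*x = x*(x + 2)^3

Eigenvalues and multiplicities (the geometric multiplicity of λ is n − rank(A − λI), which equals the number of Jordan blocks for λ):
  λ = -2: algebraic multiplicity = 3, geometric multiplicity = 1
  λ = 0: algebraic multiplicity = 1, geometric multiplicity = 1

Determining the block sizes for each eigenvalue:
  λ = -2: one block (gm = 1), so the single block has size am = 3 → block sizes [3]
  λ = 0: one block (gm = 1), so the single block has size am = 1 → block sizes [1]

Assembling the blocks gives a Jordan form
J =
  [-2,  1,  0, 0]
  [ 0, -2,  1, 0]
  [ 0,  0, -2, 0]
  [ 0,  0,  0, 0]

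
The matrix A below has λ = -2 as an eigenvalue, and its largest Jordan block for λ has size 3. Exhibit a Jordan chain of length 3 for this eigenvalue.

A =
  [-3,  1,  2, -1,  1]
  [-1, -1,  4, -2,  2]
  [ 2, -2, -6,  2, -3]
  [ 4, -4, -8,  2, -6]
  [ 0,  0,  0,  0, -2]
A Jordan chain for λ = -2 of length 3:
v_1 = (2, 2, -4, -8, 0)ᵀ
v_2 = (2, 4, -4, -8, 0)ᵀ
v_3 = (0, 0, 1, 0, 0)ᵀ

Let N = A − (-2)·I. We want v_3 with N^3 v_3 = 0 but N^2 v_3 ≠ 0; then v_{j-1} := N · v_j for j = 3, …, 2.

Pick v_3 = (0, 0, 1, 0, 0)ᵀ.
Then v_2 = N · v_3 = (2, 4, -4, -8, 0)ᵀ.
Then v_1 = N · v_2 = (2, 2, -4, -8, 0)ᵀ.

Sanity check: (A − (-2)·I) v_1 = (0, 0, 0, 0, 0)ᵀ = 0. ✓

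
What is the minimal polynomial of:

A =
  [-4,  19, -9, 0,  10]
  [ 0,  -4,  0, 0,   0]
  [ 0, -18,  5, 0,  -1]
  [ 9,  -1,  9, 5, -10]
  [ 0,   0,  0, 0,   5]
x^4 - 2*x^3 - 39*x^2 + 40*x + 400

The characteristic polynomial is χ_A(x) = (x - 5)^3*(x + 4)^2, so the eigenvalues are known. The minimal polynomial is
  m_A(x) = Π_λ (x − λ)^{k_λ}
where k_λ is the size of the *largest* Jordan block for λ (equivalently, the smallest k with (A − λI)^k v = 0 for every generalised eigenvector v of λ).

  λ = -4: largest Jordan block has size 2, contributing (x + 4)^2
  λ = 5: largest Jordan block has size 2, contributing (x − 5)^2

So m_A(x) = (x - 5)^2*(x + 4)^2 = x^4 - 2*x^3 - 39*x^2 + 40*x + 400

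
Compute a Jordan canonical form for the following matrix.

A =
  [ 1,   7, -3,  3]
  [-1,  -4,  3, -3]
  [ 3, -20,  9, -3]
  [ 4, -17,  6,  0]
J_3(0) ⊕ J_1(6)

The characteristic polynomial is
  det(x·I − A) = x^4 - 6*x^3 = x^3*(x - 6)

Eigenvalues and multiplicities (the geometric multiplicity of λ is n − rank(A − λI), which equals the number of Jordan blocks for λ):
  λ = 0: algebraic multiplicity = 3, geometric multiplicity = 1
  λ = 6: algebraic multiplicity = 1, geometric multiplicity = 1

Determining the block sizes for each eigenvalue:
  λ = 0: one block (gm = 1), so the single block has size am = 3 → block sizes [3]
  λ = 6: one block (gm = 1), so the single block has size am = 1 → block sizes [1]

Assembling the blocks gives a Jordan form
J =
  [0, 1, 0, 0]
  [0, 0, 1, 0]
  [0, 0, 0, 0]
  [0, 0, 0, 6]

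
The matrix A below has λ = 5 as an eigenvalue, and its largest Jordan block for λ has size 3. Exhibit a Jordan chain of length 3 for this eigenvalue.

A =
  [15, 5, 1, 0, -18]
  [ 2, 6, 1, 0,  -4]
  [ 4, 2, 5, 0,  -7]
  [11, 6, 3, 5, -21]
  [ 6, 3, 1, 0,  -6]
A Jordan chain for λ = 5 of length 3:
v_1 = (6, 2, 2, 8, 4)ᵀ
v_2 = (10, 2, 4, 11, 6)ᵀ
v_3 = (1, 0, 0, 0, 0)ᵀ

Let N = A − (5)·I. We want v_3 with N^3 v_3 = 0 but N^2 v_3 ≠ 0; then v_{j-1} := N · v_j for j = 3, …, 2.

Pick v_3 = (1, 0, 0, 0, 0)ᵀ.
Then v_2 = N · v_3 = (10, 2, 4, 11, 6)ᵀ.
Then v_1 = N · v_2 = (6, 2, 2, 8, 4)ᵀ.

Sanity check: (A − (5)·I) v_1 = (0, 0, 0, 0, 0)ᵀ = 0. ✓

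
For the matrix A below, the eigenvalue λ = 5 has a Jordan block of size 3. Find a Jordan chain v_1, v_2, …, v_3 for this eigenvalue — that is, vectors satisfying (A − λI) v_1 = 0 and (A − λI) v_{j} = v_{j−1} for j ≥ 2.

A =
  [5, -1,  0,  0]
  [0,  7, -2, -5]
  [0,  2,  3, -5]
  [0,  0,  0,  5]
A Jordan chain for λ = 5 of length 3:
v_1 = (-2, 0, 0, 0)ᵀ
v_2 = (-1, 2, 2, 0)ᵀ
v_3 = (0, 1, 0, 0)ᵀ

Let N = A − (5)·I. We want v_3 with N^3 v_3 = 0 but N^2 v_3 ≠ 0; then v_{j-1} := N · v_j for j = 3, …, 2.

Pick v_3 = (0, 1, 0, 0)ᵀ.
Then v_2 = N · v_3 = (-1, 2, 2, 0)ᵀ.
Then v_1 = N · v_2 = (-2, 0, 0, 0)ᵀ.

Sanity check: (A − (5)·I) v_1 = (0, 0, 0, 0)ᵀ = 0. ✓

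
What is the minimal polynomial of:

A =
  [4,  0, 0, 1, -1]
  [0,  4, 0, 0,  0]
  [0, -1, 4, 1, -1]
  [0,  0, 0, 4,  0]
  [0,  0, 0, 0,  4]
x^2 - 8*x + 16

The characteristic polynomial is χ_A(x) = (x - 4)^5, so the eigenvalues are known. The minimal polynomial is
  m_A(x) = Π_λ (x − λ)^{k_λ}
where k_λ is the size of the *largest* Jordan block for λ (equivalently, the smallest k with (A − λI)^k v = 0 for every generalised eigenvector v of λ).

  λ = 4: largest Jordan block has size 2, contributing (x − 4)^2

So m_A(x) = (x - 4)^2 = x^2 - 8*x + 16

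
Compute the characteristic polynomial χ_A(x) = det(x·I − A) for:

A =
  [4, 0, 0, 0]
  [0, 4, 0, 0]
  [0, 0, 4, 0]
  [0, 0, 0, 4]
x^4 - 16*x^3 + 96*x^2 - 256*x + 256

Expanding det(x·I − A) (e.g. by cofactor expansion or by noting that A is similar to its Jordan form J, which has the same characteristic polynomial as A) gives
  χ_A(x) = x^4 - 16*x^3 + 96*x^2 - 256*x + 256
which factors as (x - 4)^4. The eigenvalues (with algebraic multiplicities) are λ = 4 with multiplicity 4.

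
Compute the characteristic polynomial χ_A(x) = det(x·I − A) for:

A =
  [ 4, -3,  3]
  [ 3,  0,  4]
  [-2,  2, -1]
x^3 - 3*x^2 + 3*x - 1

Expanding det(x·I − A) (e.g. by cofactor expansion or by noting that A is similar to its Jordan form J, which has the same characteristic polynomial as A) gives
  χ_A(x) = x^3 - 3*x^2 + 3*x - 1
which factors as (x - 1)^3. The eigenvalues (with algebraic multiplicities) are λ = 1 with multiplicity 3.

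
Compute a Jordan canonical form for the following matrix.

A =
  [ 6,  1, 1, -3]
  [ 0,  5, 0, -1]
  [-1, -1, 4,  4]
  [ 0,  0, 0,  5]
J_2(5) ⊕ J_2(5)

The characteristic polynomial is
  det(x·I − A) = x^4 - 20*x^3 + 150*x^2 - 500*x + 625 = (x - 5)^4

Eigenvalues and multiplicities (the geometric multiplicity of λ is n − rank(A − λI), which equals the number of Jordan blocks for λ):
  λ = 5: algebraic multiplicity = 4, geometric multiplicity = 2

Determining the block sizes for each eigenvalue:
  λ = 5: with am = 4 and gm = 2, the partition is not yet determined (e.g. several partitions of 4 into 2 parts exist). Let N = A − (5)·I. Computing rank(N^1) = 2, rank(N^2) = 0; the number of blocks of size ≥ j is rank(N^{j−1}) − rank(N^j), giving [2, 2]. So we have 2 block(s) of size 2 → block sizes [2, 2]

Assembling the blocks gives a Jordan form
J =
  [5, 1, 0, 0]
  [0, 5, 0, 0]
  [0, 0, 5, 1]
  [0, 0, 0, 5]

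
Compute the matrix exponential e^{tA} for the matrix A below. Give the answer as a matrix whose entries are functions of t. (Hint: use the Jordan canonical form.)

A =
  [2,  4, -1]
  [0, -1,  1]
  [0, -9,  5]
e^{tA} =
  [exp(2*t), -3*t^2*exp(2*t)/2 + 4*t*exp(2*t), t^2*exp(2*t)/2 - t*exp(2*t)]
  [0, -3*t*exp(2*t) + exp(2*t), t*exp(2*t)]
  [0, -9*t*exp(2*t), 3*t*exp(2*t) + exp(2*t)]

Strategy: write A = P · J · P⁻¹ where J is a Jordan canonical form, so e^{tA} = P · e^{tJ} · P⁻¹, and e^{tJ} can be computed block-by-block.

A has Jordan form
J =
  [2, 1, 0]
  [0, 2, 1]
  [0, 0, 2]
(up to reordering of blocks).

Per-block formulas:
  For a 3×3 Jordan block J_3(2): exp(t · J_3(2)) = e^(2t)·(I + t·N + (t^2/2)·N^2), where N is the 3×3 nilpotent shift.

After assembling e^{tJ} and conjugating by P, we get:

e^{tA} =
  [exp(2*t), -3*t^2*exp(2*t)/2 + 4*t*exp(2*t), t^2*exp(2*t)/2 - t*exp(2*t)]
  [0, -3*t*exp(2*t) + exp(2*t), t*exp(2*t)]
  [0, -9*t*exp(2*t), 3*t*exp(2*t) + exp(2*t)]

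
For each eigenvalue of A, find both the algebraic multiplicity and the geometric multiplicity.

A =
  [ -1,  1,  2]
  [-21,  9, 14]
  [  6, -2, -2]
λ = 2: alg = 3, geom = 2

Step 1 — factor the characteristic polynomial to read off the algebraic multiplicities:
  χ_A(x) = (x - 2)^3

Step 2 — compute geometric multiplicities via the rank-nullity identity g(λ) = n − rank(A − λI):
  rank(A − (2)·I) = 1, so dim ker(A − (2)·I) = n − 1 = 2

Summary:
  λ = 2: algebraic multiplicity = 3, geometric multiplicity = 2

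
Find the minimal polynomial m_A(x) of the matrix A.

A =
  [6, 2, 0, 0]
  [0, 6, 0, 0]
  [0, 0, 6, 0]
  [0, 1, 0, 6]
x^2 - 12*x + 36

The characteristic polynomial is χ_A(x) = (x - 6)^4, so the eigenvalues are known. The minimal polynomial is
  m_A(x) = Π_λ (x − λ)^{k_λ}
where k_λ is the size of the *largest* Jordan block for λ (equivalently, the smallest k with (A − λI)^k v = 0 for every generalised eigenvector v of λ).

  λ = 6: largest Jordan block has size 2, contributing (x − 6)^2

So m_A(x) = (x - 6)^2 = x^2 - 12*x + 36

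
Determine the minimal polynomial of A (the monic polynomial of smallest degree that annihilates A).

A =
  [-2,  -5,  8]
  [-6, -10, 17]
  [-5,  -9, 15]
x^3 - 3*x^2 + 3*x - 1

The characteristic polynomial is χ_A(x) = (x - 1)^3, so the eigenvalues are known. The minimal polynomial is
  m_A(x) = Π_λ (x − λ)^{k_λ}
where k_λ is the size of the *largest* Jordan block for λ (equivalently, the smallest k with (A − λI)^k v = 0 for every generalised eigenvector v of λ).

  λ = 1: largest Jordan block has size 3, contributing (x − 1)^3

So m_A(x) = (x - 1)^3 = x^3 - 3*x^2 + 3*x - 1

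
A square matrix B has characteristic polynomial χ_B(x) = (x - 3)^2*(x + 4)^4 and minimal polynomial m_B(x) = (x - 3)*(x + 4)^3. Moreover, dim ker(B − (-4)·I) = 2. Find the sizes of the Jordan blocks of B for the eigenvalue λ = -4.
Block sizes for λ = -4: [3, 1]

Step 1 — from the characteristic polynomial, algebraic multiplicity of λ = -4 is 4. From dim ker(B − (-4)·I) = 2, there are exactly 2 Jordan blocks for λ = -4.
Step 2 — from the minimal polynomial, the factor (x + 4)^3 tells us the largest block for λ = -4 has size 3.
Step 3 — with total size 4, 2 blocks, and largest block 3, the block sizes (in nonincreasing order) are [3, 1].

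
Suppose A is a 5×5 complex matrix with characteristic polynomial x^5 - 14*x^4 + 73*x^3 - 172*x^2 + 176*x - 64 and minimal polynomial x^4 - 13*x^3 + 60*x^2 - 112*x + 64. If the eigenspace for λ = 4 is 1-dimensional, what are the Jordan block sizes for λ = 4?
Block sizes for λ = 4: [3]

Step 1 — from the characteristic polynomial, algebraic multiplicity of λ = 4 is 3. From dim ker(A − (4)·I) = 1, there are exactly 1 Jordan blocks for λ = 4.
Step 2 — from the minimal polynomial, the factor (x − 4)^3 tells us the largest block for λ = 4 has size 3.
Step 3 — with total size 3, 1 blocks, and largest block 3, the block sizes (in nonincreasing order) are [3].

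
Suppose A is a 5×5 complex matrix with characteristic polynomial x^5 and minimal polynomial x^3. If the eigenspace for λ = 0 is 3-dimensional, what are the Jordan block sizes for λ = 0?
Block sizes for λ = 0: [3, 1, 1]

Step 1 — from the characteristic polynomial, algebraic multiplicity of λ = 0 is 5. From dim ker(A − (0)·I) = 3, there are exactly 3 Jordan blocks for λ = 0.
Step 2 — from the minimal polynomial, the factor (x − 0)^3 tells us the largest block for λ = 0 has size 3.
Step 3 — with total size 5, 3 blocks, and largest block 3, the block sizes (in nonincreasing order) are [3, 1, 1].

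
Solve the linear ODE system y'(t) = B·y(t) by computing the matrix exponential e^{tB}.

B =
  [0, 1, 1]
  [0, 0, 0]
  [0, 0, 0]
e^{tB} =
  [1, t, t]
  [0, 1, 0]
  [0, 0, 1]

Strategy: write B = P · J · P⁻¹ where J is a Jordan canonical form, so e^{tB} = P · e^{tJ} · P⁻¹, and e^{tJ} can be computed block-by-block.

B has Jordan form
J =
  [0, 1, 0]
  [0, 0, 0]
  [0, 0, 0]
(up to reordering of blocks).

Per-block formulas:
  For a 1×1 block at λ = 0: exp(t · [0]) = [e^(0t)].
  For a 2×2 Jordan block J_2(0): exp(t · J_2(0)) = e^(0t)·(I + t·N), where N is the 2×2 nilpotent shift.

After assembling e^{tJ} and conjugating by P, we get:

e^{tB} =
  [1, t, t]
  [0, 1, 0]
  [0, 0, 1]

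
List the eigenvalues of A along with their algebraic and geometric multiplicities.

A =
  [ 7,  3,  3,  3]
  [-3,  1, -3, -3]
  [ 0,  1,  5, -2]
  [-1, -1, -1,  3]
λ = 4: alg = 4, geom = 2

Step 1 — factor the characteristic polynomial to read off the algebraic multiplicities:
  χ_A(x) = (x - 4)^4

Step 2 — compute geometric multiplicities via the rank-nullity identity g(λ) = n − rank(A − λI):
  rank(A − (4)·I) = 2, so dim ker(A − (4)·I) = n − 2 = 2

Summary:
  λ = 4: algebraic multiplicity = 4, geometric multiplicity = 2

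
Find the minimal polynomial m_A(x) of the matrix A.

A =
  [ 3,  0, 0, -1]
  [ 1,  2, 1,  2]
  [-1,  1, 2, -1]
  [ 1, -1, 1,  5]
x^3 - 9*x^2 + 27*x - 27

The characteristic polynomial is χ_A(x) = (x - 3)^4, so the eigenvalues are known. The minimal polynomial is
  m_A(x) = Π_λ (x − λ)^{k_λ}
where k_λ is the size of the *largest* Jordan block for λ (equivalently, the smallest k with (A − λI)^k v = 0 for every generalised eigenvector v of λ).

  λ = 3: largest Jordan block has size 3, contributing (x − 3)^3

So m_A(x) = (x - 3)^3 = x^3 - 9*x^2 + 27*x - 27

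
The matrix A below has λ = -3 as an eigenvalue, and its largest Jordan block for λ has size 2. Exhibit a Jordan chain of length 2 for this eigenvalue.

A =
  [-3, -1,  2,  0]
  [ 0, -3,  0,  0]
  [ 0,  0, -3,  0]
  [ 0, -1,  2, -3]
A Jordan chain for λ = -3 of length 2:
v_1 = (-1, 0, 0, -1)ᵀ
v_2 = (0, 1, 0, 0)ᵀ

Let N = A − (-3)·I. We want v_2 with N^2 v_2 = 0 but N^1 v_2 ≠ 0; then v_{j-1} := N · v_j for j = 2, …, 2.

Pick v_2 = (0, 1, 0, 0)ᵀ.
Then v_1 = N · v_2 = (-1, 0, 0, -1)ᵀ.

Sanity check: (A − (-3)·I) v_1 = (0, 0, 0, 0)ᵀ = 0. ✓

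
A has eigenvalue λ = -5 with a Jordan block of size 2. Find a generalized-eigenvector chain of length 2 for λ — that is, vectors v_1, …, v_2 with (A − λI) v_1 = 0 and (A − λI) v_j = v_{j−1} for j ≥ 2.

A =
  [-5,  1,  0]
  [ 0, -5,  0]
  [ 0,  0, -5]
A Jordan chain for λ = -5 of length 2:
v_1 = (1, 0, 0)ᵀ
v_2 = (0, 1, 0)ᵀ

Let N = A − (-5)·I. We want v_2 with N^2 v_2 = 0 but N^1 v_2 ≠ 0; then v_{j-1} := N · v_j for j = 2, …, 2.

Pick v_2 = (0, 1, 0)ᵀ.
Then v_1 = N · v_2 = (1, 0, 0)ᵀ.

Sanity check: (A − (-5)·I) v_1 = (0, 0, 0)ᵀ = 0. ✓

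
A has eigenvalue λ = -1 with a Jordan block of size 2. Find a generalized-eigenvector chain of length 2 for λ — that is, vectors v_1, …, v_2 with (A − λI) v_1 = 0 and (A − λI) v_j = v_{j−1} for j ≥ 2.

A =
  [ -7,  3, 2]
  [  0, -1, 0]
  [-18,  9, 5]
A Jordan chain for λ = -1 of length 2:
v_1 = (-6, 0, -18)ᵀ
v_2 = (1, 0, 0)ᵀ

Let N = A − (-1)·I. We want v_2 with N^2 v_2 = 0 but N^1 v_2 ≠ 0; then v_{j-1} := N · v_j for j = 2, …, 2.

Pick v_2 = (1, 0, 0)ᵀ.
Then v_1 = N · v_2 = (-6, 0, -18)ᵀ.

Sanity check: (A − (-1)·I) v_1 = (0, 0, 0)ᵀ = 0. ✓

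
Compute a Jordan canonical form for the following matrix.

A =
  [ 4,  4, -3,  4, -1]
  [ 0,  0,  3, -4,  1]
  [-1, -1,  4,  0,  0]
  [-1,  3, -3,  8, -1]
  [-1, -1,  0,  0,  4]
J_2(4) ⊕ J_2(4) ⊕ J_1(4)

The characteristic polynomial is
  det(x·I − A) = x^5 - 20*x^4 + 160*x^3 - 640*x^2 + 1280*x - 1024 = (x - 4)^5

Eigenvalues and multiplicities (the geometric multiplicity of λ is n − rank(A − λI), which equals the number of Jordan blocks for λ):
  λ = 4: algebraic multiplicity = 5, geometric multiplicity = 3

Determining the block sizes for each eigenvalue:
  λ = 4: with am = 5 and gm = 3, the partition is not yet determined (e.g. several partitions of 5 into 3 parts exist). Let N = A − (4)·I. Computing rank(N^1) = 2, rank(N^2) = 0; the number of blocks of size ≥ j is rank(N^{j−1}) − rank(N^j), giving [3, 2]. So we have 2 block(s) of size 2, 1 block(s) of size 1 → block sizes [2, 2, 1]

Assembling the blocks gives a Jordan form
J =
  [4, 1, 0, 0, 0]
  [0, 4, 0, 0, 0]
  [0, 0, 4, 1, 0]
  [0, 0, 0, 4, 0]
  [0, 0, 0, 0, 4]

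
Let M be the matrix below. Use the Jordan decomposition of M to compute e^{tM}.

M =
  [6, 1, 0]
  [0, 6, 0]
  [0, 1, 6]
e^{tM} =
  [exp(6*t), t*exp(6*t), 0]
  [0, exp(6*t), 0]
  [0, t*exp(6*t), exp(6*t)]

Strategy: write M = P · J · P⁻¹ where J is a Jordan canonical form, so e^{tM} = P · e^{tJ} · P⁻¹, and e^{tJ} can be computed block-by-block.

M has Jordan form
J =
  [6, 1, 0]
  [0, 6, 0]
  [0, 0, 6]
(up to reordering of blocks).

Per-block formulas:
  For a 2×2 Jordan block J_2(6): exp(t · J_2(6)) = e^(6t)·(I + t·N), where N is the 2×2 nilpotent shift.
  For a 1×1 block at λ = 6: exp(t · [6]) = [e^(6t)].

After assembling e^{tJ} and conjugating by P, we get:

e^{tM} =
  [exp(6*t), t*exp(6*t), 0]
  [0, exp(6*t), 0]
  [0, t*exp(6*t), exp(6*t)]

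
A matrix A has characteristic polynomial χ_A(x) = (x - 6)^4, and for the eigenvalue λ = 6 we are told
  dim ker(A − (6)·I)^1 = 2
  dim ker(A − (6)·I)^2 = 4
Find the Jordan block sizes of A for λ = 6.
Block sizes for λ = 6: [2, 2]

From the dimensions of kernels of powers, the number of Jordan blocks of size at least j is d_j − d_{j−1} where d_j = dim ker(N^j) (with d_0 = 0). Computing the differences gives [2, 2].
The number of blocks of size exactly k is (#blocks of size ≥ k) − (#blocks of size ≥ k + 1), so the partition is: 2 block(s) of size 2.
In nonincreasing order the block sizes are [2, 2].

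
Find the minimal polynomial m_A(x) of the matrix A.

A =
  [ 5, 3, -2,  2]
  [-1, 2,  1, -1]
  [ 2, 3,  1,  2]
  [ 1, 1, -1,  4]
x^3 - 9*x^2 + 27*x - 27

The characteristic polynomial is χ_A(x) = (x - 3)^4, so the eigenvalues are known. The minimal polynomial is
  m_A(x) = Π_λ (x − λ)^{k_λ}
where k_λ is the size of the *largest* Jordan block for λ (equivalently, the smallest k with (A − λI)^k v = 0 for every generalised eigenvector v of λ).

  λ = 3: largest Jordan block has size 3, contributing (x − 3)^3

So m_A(x) = (x - 3)^3 = x^3 - 9*x^2 + 27*x - 27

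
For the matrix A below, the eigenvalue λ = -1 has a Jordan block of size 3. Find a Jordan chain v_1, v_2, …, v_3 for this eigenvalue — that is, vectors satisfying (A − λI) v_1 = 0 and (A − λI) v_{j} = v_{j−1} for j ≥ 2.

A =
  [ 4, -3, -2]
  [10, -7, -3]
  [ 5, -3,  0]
A Jordan chain for λ = -1 of length 3:
v_1 = (-15, -25, 0)ᵀ
v_2 = (5, 10, 5)ᵀ
v_3 = (1, 0, 0)ᵀ

Let N = A − (-1)·I. We want v_3 with N^3 v_3 = 0 but N^2 v_3 ≠ 0; then v_{j-1} := N · v_j for j = 3, …, 2.

Pick v_3 = (1, 0, 0)ᵀ.
Then v_2 = N · v_3 = (5, 10, 5)ᵀ.
Then v_1 = N · v_2 = (-15, -25, 0)ᵀ.

Sanity check: (A − (-1)·I) v_1 = (0, 0, 0)ᵀ = 0. ✓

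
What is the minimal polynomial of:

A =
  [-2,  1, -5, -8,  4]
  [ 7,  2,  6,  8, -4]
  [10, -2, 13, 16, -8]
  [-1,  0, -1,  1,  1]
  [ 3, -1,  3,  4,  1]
x^3 - 9*x^2 + 27*x - 27

The characteristic polynomial is χ_A(x) = (x - 3)^5, so the eigenvalues are known. The minimal polynomial is
  m_A(x) = Π_λ (x − λ)^{k_λ}
where k_λ is the size of the *largest* Jordan block for λ (equivalently, the smallest k with (A − λI)^k v = 0 for every generalised eigenvector v of λ).

  λ = 3: largest Jordan block has size 3, contributing (x − 3)^3

So m_A(x) = (x - 3)^3 = x^3 - 9*x^2 + 27*x - 27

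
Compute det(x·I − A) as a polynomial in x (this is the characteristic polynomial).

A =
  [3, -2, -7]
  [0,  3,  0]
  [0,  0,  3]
x^3 - 9*x^2 + 27*x - 27

Expanding det(x·I − A) (e.g. by cofactor expansion or by noting that A is similar to its Jordan form J, which has the same characteristic polynomial as A) gives
  χ_A(x) = x^3 - 9*x^2 + 27*x - 27
which factors as (x - 3)^3. The eigenvalues (with algebraic multiplicities) are λ = 3 with multiplicity 3.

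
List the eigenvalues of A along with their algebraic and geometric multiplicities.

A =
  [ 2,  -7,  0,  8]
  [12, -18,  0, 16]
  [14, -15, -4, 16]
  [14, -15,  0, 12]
λ = -4: alg = 3, geom = 2; λ = 4: alg = 1, geom = 1

Step 1 — factor the characteristic polynomial to read off the algebraic multiplicities:
  χ_A(x) = (x - 4)*(x + 4)^3

Step 2 — compute geometric multiplicities via the rank-nullity identity g(λ) = n − rank(A − λI):
  rank(A − (-4)·I) = 2, so dim ker(A − (-4)·I) = n − 2 = 2
  rank(A − (4)·I) = 3, so dim ker(A − (4)·I) = n − 3 = 1

Summary:
  λ = -4: algebraic multiplicity = 3, geometric multiplicity = 2
  λ = 4: algebraic multiplicity = 1, geometric multiplicity = 1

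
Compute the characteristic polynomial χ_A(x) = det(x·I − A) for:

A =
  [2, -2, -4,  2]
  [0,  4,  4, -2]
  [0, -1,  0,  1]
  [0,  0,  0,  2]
x^4 - 8*x^3 + 24*x^2 - 32*x + 16

Expanding det(x·I − A) (e.g. by cofactor expansion or by noting that A is similar to its Jordan form J, which has the same characteristic polynomial as A) gives
  χ_A(x) = x^4 - 8*x^3 + 24*x^2 - 32*x + 16
which factors as (x - 2)^4. The eigenvalues (with algebraic multiplicities) are λ = 2 with multiplicity 4.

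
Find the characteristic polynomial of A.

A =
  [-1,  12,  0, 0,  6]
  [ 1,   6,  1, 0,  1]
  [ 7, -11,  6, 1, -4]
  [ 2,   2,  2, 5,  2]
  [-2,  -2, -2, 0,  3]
x^5 - 19*x^4 + 130*x^3 - 350*x^2 + 125*x + 625

Expanding det(x·I − A) (e.g. by cofactor expansion or by noting that A is similar to its Jordan form J, which has the same characteristic polynomial as A) gives
  χ_A(x) = x^5 - 19*x^4 + 130*x^3 - 350*x^2 + 125*x + 625
which factors as (x - 5)^4*(x + 1). The eigenvalues (with algebraic multiplicities) are λ = -1 with multiplicity 1, λ = 5 with multiplicity 4.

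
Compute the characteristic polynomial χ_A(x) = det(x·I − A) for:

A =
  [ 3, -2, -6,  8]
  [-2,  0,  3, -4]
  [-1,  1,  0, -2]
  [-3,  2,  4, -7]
x^4 + 4*x^3 + 6*x^2 + 4*x + 1

Expanding det(x·I − A) (e.g. by cofactor expansion or by noting that A is similar to its Jordan form J, which has the same characteristic polynomial as A) gives
  χ_A(x) = x^4 + 4*x^3 + 6*x^2 + 4*x + 1
which factors as (x + 1)^4. The eigenvalues (with algebraic multiplicities) are λ = -1 with multiplicity 4.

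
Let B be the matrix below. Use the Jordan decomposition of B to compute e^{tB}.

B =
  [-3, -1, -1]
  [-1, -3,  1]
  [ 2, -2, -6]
e^{tB} =
  [t*exp(-4*t) + exp(-4*t), -t*exp(-4*t), -t*exp(-4*t)]
  [-t*exp(-4*t), t*exp(-4*t) + exp(-4*t), t*exp(-4*t)]
  [2*t*exp(-4*t), -2*t*exp(-4*t), -2*t*exp(-4*t) + exp(-4*t)]

Strategy: write B = P · J · P⁻¹ where J is a Jordan canonical form, so e^{tB} = P · e^{tJ} · P⁻¹, and e^{tJ} can be computed block-by-block.

B has Jordan form
J =
  [-4,  1,  0]
  [ 0, -4,  0]
  [ 0,  0, -4]
(up to reordering of blocks).

Per-block formulas:
  For a 2×2 Jordan block J_2(-4): exp(t · J_2(-4)) = e^(-4t)·(I + t·N), where N is the 2×2 nilpotent shift.
  For a 1×1 block at λ = -4: exp(t · [-4]) = [e^(-4t)].

After assembling e^{tJ} and conjugating by P, we get:

e^{tB} =
  [t*exp(-4*t) + exp(-4*t), -t*exp(-4*t), -t*exp(-4*t)]
  [-t*exp(-4*t), t*exp(-4*t) + exp(-4*t), t*exp(-4*t)]
  [2*t*exp(-4*t), -2*t*exp(-4*t), -2*t*exp(-4*t) + exp(-4*t)]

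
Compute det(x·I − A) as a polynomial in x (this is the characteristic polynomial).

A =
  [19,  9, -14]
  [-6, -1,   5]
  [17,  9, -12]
x^3 - 6*x^2 + 12*x - 8

Expanding det(x·I − A) (e.g. by cofactor expansion or by noting that A is similar to its Jordan form J, which has the same characteristic polynomial as A) gives
  χ_A(x) = x^3 - 6*x^2 + 12*x - 8
which factors as (x - 2)^3. The eigenvalues (with algebraic multiplicities) are λ = 2 with multiplicity 3.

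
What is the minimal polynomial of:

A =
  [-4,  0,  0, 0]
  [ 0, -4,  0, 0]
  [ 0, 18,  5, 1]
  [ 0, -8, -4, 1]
x^3 - 2*x^2 - 15*x + 36

The characteristic polynomial is χ_A(x) = (x - 3)^2*(x + 4)^2, so the eigenvalues are known. The minimal polynomial is
  m_A(x) = Π_λ (x − λ)^{k_λ}
where k_λ is the size of the *largest* Jordan block for λ (equivalently, the smallest k with (A − λI)^k v = 0 for every generalised eigenvector v of λ).

  λ = -4: largest Jordan block has size 1, contributing (x + 4)
  λ = 3: largest Jordan block has size 2, contributing (x − 3)^2

So m_A(x) = (x - 3)^2*(x + 4) = x^3 - 2*x^2 - 15*x + 36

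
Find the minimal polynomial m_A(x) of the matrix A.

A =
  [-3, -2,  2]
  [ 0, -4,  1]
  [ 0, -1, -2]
x^2 + 6*x + 9

The characteristic polynomial is χ_A(x) = (x + 3)^3, so the eigenvalues are known. The minimal polynomial is
  m_A(x) = Π_λ (x − λ)^{k_λ}
where k_λ is the size of the *largest* Jordan block for λ (equivalently, the smallest k with (A − λI)^k v = 0 for every generalised eigenvector v of λ).

  λ = -3: largest Jordan block has size 2, contributing (x + 3)^2

So m_A(x) = (x + 3)^2 = x^2 + 6*x + 9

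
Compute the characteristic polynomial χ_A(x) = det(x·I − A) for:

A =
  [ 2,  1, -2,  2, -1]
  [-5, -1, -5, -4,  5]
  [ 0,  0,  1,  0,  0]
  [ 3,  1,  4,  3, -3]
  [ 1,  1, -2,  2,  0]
x^5 - 5*x^4 + 10*x^3 - 10*x^2 + 5*x - 1

Expanding det(x·I − A) (e.g. by cofactor expansion or by noting that A is similar to its Jordan form J, which has the same characteristic polynomial as A) gives
  χ_A(x) = x^5 - 5*x^4 + 10*x^3 - 10*x^2 + 5*x - 1
which factors as (x - 1)^5. The eigenvalues (with algebraic multiplicities) are λ = 1 with multiplicity 5.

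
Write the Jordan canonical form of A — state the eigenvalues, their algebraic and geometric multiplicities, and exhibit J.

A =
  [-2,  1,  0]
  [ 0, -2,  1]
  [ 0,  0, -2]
J_3(-2)

The characteristic polynomial is
  det(x·I − A) = x^3 + 6*x^2 + 12*x + 8 = (x + 2)^3

Eigenvalues and multiplicities (the geometric multiplicity of λ is n − rank(A − λI), which equals the number of Jordan blocks for λ):
  λ = -2: algebraic multiplicity = 3, geometric multiplicity = 1

Determining the block sizes for each eigenvalue:
  λ = -2: one block (gm = 1), so the single block has size am = 3 → block sizes [3]

Assembling the blocks gives a Jordan form
J =
  [-2,  1,  0]
  [ 0, -2,  1]
  [ 0,  0, -2]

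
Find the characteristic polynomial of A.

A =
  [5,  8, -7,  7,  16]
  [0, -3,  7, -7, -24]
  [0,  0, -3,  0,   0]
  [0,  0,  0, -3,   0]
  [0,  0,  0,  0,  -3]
x^5 + 7*x^4 - 6*x^3 - 162*x^2 - 459*x - 405

Expanding det(x·I − A) (e.g. by cofactor expansion or by noting that A is similar to its Jordan form J, which has the same characteristic polynomial as A) gives
  χ_A(x) = x^5 + 7*x^4 - 6*x^3 - 162*x^2 - 459*x - 405
which factors as (x - 5)*(x + 3)^4. The eigenvalues (with algebraic multiplicities) are λ = -3 with multiplicity 4, λ = 5 with multiplicity 1.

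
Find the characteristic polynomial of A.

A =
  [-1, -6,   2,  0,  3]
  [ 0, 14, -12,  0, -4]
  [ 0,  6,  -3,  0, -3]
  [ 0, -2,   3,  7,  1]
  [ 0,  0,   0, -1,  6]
x^5 - 23*x^4 + 192*x^3 - 648*x^2 + 432*x + 1296

Expanding det(x·I − A) (e.g. by cofactor expansion or by noting that A is similar to its Jordan form J, which has the same characteristic polynomial as A) gives
  χ_A(x) = x^5 - 23*x^4 + 192*x^3 - 648*x^2 + 432*x + 1296
which factors as (x - 6)^4*(x + 1). The eigenvalues (with algebraic multiplicities) are λ = -1 with multiplicity 1, λ = 6 with multiplicity 4.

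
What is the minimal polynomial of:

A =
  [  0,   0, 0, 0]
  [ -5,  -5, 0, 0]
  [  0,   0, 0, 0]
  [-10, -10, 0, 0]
x^2 + 5*x

The characteristic polynomial is χ_A(x) = x^3*(x + 5), so the eigenvalues are known. The minimal polynomial is
  m_A(x) = Π_λ (x − λ)^{k_λ}
where k_λ is the size of the *largest* Jordan block for λ (equivalently, the smallest k with (A − λI)^k v = 0 for every generalised eigenvector v of λ).

  λ = -5: largest Jordan block has size 1, contributing (x + 5)
  λ = 0: largest Jordan block has size 1, contributing (x − 0)

So m_A(x) = x*(x + 5) = x^2 + 5*x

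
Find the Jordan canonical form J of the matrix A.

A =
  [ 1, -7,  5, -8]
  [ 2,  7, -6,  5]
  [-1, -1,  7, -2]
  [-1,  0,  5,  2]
J_3(4) ⊕ J_1(5)

The characteristic polynomial is
  det(x·I − A) = x^4 - 17*x^3 + 108*x^2 - 304*x + 320 = (x - 5)*(x - 4)^3

Eigenvalues and multiplicities (the geometric multiplicity of λ is n − rank(A − λI), which equals the number of Jordan blocks for λ):
  λ = 4: algebraic multiplicity = 3, geometric multiplicity = 1
  λ = 5: algebraic multiplicity = 1, geometric multiplicity = 1

Determining the block sizes for each eigenvalue:
  λ = 4: one block (gm = 1), so the single block has size am = 3 → block sizes [3]
  λ = 5: one block (gm = 1), so the single block has size am = 1 → block sizes [1]

Assembling the blocks gives a Jordan form
J =
  [4, 1, 0, 0]
  [0, 4, 1, 0]
  [0, 0, 4, 0]
  [0, 0, 0, 5]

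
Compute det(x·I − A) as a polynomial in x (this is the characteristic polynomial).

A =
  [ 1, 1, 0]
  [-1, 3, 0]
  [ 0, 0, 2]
x^3 - 6*x^2 + 12*x - 8

Expanding det(x·I − A) (e.g. by cofactor expansion or by noting that A is similar to its Jordan form J, which has the same characteristic polynomial as A) gives
  χ_A(x) = x^3 - 6*x^2 + 12*x - 8
which factors as (x - 2)^3. The eigenvalues (with algebraic multiplicities) are λ = 2 with multiplicity 3.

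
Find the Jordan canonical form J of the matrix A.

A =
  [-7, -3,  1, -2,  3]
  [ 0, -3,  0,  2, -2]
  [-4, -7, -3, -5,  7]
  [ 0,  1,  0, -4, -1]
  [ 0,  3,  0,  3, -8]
J_2(-5) ⊕ J_2(-5) ⊕ J_1(-5)

The characteristic polynomial is
  det(x·I − A) = x^5 + 25*x^4 + 250*x^3 + 1250*x^2 + 3125*x + 3125 = (x + 5)^5

Eigenvalues and multiplicities (the geometric multiplicity of λ is n − rank(A − λI), which equals the number of Jordan blocks for λ):
  λ = -5: algebraic multiplicity = 5, geometric multiplicity = 3

Determining the block sizes for each eigenvalue:
  λ = -5: with am = 5 and gm = 3, the partition is not yet determined (e.g. several partitions of 5 into 3 parts exist). Let N = A − (-5)·I. Computing rank(N^1) = 2, rank(N^2) = 0; the number of blocks of size ≥ j is rank(N^{j−1}) − rank(N^j), giving [3, 2]. So we have 2 block(s) of size 2, 1 block(s) of size 1 → block sizes [2, 2, 1]

Assembling the blocks gives a Jordan form
J =
  [-5,  1,  0,  0,  0]
  [ 0, -5,  0,  0,  0]
  [ 0,  0, -5,  1,  0]
  [ 0,  0,  0, -5,  0]
  [ 0,  0,  0,  0, -5]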